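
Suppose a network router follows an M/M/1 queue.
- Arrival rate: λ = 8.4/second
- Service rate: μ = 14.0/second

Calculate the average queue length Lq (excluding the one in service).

ρ = λ/μ = 8.4/14.0 = 0.6000
For M/M/1: Lq = λ²/(μ(μ-λ))
Lq = 70.56/(14.0 × 5.60)
Lq = 0.9000 packets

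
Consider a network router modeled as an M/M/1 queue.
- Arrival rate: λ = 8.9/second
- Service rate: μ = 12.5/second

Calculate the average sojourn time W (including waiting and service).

First, compute utilization: ρ = λ/μ = 8.9/12.5 = 0.7120
For M/M/1: W = 1/(μ-λ)
W = 1/(12.5-8.9) = 1/3.60
W = 0.2778 seconds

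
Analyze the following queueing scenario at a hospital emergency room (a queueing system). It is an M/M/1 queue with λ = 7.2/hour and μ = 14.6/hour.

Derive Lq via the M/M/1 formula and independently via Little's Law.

Method 1 (direct): Lq = λ²/(μ(μ-λ)) = 51.84/(14.6 × 7.40) = 0.4798

Method 2 (Little's Law):
W = 1/(μ-λ) = 1/7.40 = 0.135135
Wq = W - 1/μ = 0.135135 - 0.0684932 = 0.06664
Lq = λWq = 7.2 × 0.06664 = 0.4798 ✔ (matches Method 1)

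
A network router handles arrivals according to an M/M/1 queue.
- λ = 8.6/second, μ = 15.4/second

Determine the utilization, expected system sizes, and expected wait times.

Step 1: ρ = λ/μ = 8.6/15.4 = 0.5584
Step 2: L = λ/(μ-λ) = 8.6/6.80 = 1.2647
Step 3: Lq = λ²/(μ(μ-λ)) = 73.96/(15.4×6.80) = 0.7063
Step 4: W = 1/(μ-λ) = 1/6.80 = 0.14706
Step 5: Wq = λ/(μ(μ-λ)) = 8.6/(15.4×6.80) = 0.08212
Step 6: P(0) = 1-ρ = 0.4416
Verify: L = λW = 8.6×0.14706 = 1.2647 ✔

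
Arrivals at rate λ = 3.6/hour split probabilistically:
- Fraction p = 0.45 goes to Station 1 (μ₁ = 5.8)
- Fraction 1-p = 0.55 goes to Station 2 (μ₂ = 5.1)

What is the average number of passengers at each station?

Effective rates: λ₁ = 3.6×0.45 = 1.62, λ₂ = 3.6×0.55 = 1.98
Station 1: ρ₁ = 1.62/5.8 = 0.27931, L₁ = ρ₁/(1-ρ₁) = 0.27931/(1-0.27931) = 0.3876
Station 2: ρ₂ = 1.98/5.1 = 0.38824, L₂ = ρ₂/(1-ρ₂) = 0.38824/(1-0.38824) = 0.6346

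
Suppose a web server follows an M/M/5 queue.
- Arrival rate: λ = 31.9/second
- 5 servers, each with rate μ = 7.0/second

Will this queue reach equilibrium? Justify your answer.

Stability requires ρ = λ/(cμ) < 1
ρ = 31.9/(5 × 7.0) = 31.9/35.00 = 0.9114
Since 0.9114 < 1, the system is STABLE.
The servers are busy 91.14% of the time.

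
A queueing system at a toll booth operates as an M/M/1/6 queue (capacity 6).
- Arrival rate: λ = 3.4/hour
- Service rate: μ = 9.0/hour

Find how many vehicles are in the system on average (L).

ρ = λ/μ = 3.4/9.0 = 0.377778
P₀ = (1-ρ)/(1-ρ^(K+1)) = (1-0.377778)/(1-0.377778^7) = 0.6222/0.9989 = 0.6229
P_K = P₀×ρ^K = 0.6229 × 0.377778^6 = 0.6229 × 0.002907 = 0.001811
L = ρ[1 - (K+1)ρ^K + Kρ^(K+1)] / [(1-ρ)(1-ρ^(K+1))]
L = 0.377778 × (1 - 7×0.002907 + 6×0.001098) / ((1 - 0.377778) × (1 - 0.001098)) = 0.5994 vehicles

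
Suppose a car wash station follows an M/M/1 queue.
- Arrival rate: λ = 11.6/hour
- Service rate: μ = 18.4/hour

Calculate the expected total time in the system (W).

First, compute utilization: ρ = λ/μ = 11.6/18.4 = 0.6304
For M/M/1: W = 1/(μ-λ)
W = 1/(18.4-11.6) = 1/6.80
W = 0.1471 hours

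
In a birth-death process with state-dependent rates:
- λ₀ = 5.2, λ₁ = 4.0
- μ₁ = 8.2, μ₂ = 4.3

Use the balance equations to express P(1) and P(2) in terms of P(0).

Balance equations:
State 0: λ₀P₀ = μ₁P₁ → P₁ = (λ₀/μ₁)P₀ = (5.2/8.2)P₀ = 0.6341P₀
State 1: P₂ = (λ₀λ₁)/(μ₁μ₂)P₀ = (5.2×4.0)/(8.2×4.3)P₀ = 0.5899P₀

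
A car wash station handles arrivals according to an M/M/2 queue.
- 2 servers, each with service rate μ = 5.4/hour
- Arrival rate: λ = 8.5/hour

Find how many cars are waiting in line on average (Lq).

Traffic intensity: ρ = λ/(cμ) = 8.5/(2×5.4) = 0.7870
Since ρ = 0.7870 < 1, system is stable.
Offered load a = λ/μ = cρ = 8.5/5.4 = 1.5741
P₀ = [ Σₙ₌₀^1 aⁿ/n! + a^2/(2!(1-ρ)) ]⁻¹
Σ = a^0/0! + a^1/1! = 1.0000 + 1.5741 = 2.5741
a^2/(2!(1-ρ)) = 2.47771/(2 × 0.212963) = 5.8172
P₀ = 1/(2.5741 + 5.8172) = 0.1192
Lq = P₀·a^2·ρ / (2!(1-ρ)²) = 0.11917 × 2.4777 × 0.78704 / (2 × 0.045353) = 2.5620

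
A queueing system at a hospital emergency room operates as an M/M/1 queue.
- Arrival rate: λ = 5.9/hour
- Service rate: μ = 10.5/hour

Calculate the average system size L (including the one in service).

ρ = λ/μ = 5.9/10.5 = 0.5619
For M/M/1: L = λ/(μ-λ)
L = 5.9/(10.5-5.9) = 5.9/4.60
L = 1.2826 patients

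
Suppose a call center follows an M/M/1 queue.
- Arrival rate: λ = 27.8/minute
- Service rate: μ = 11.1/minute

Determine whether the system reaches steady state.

Stability requires ρ = λ/(cμ) < 1
ρ = 27.8/(1 × 11.1) = 27.8/11.10 = 2.5045
Since 2.5045 ≥ 1, the system is UNSTABLE.
Queue grows without bound. Need μ > λ = 27.8.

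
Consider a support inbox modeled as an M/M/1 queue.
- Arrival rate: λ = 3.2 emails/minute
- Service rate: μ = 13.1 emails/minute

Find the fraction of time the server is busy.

Server utilization: ρ = λ/μ
ρ = 3.2/13.1 = 0.2443
The server is busy 24.43% of the time.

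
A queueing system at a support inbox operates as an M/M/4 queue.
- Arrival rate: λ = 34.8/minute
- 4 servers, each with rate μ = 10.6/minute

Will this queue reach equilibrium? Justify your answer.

Stability requires ρ = λ/(cμ) < 1
ρ = 34.8/(4 × 10.6) = 34.8/42.40 = 0.8208
Since 0.8208 < 1, the system is STABLE.
The servers are busy 82.08% of the time.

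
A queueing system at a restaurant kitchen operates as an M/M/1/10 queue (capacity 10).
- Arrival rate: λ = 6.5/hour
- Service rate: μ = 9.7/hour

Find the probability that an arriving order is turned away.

ρ = λ/μ = 6.5/9.7 = 0.6701
P₀ = (1-ρ)/(1-ρ^(K+1)) = (1-0.6701)/(1-0.6701^11) = 0.3299/0.9878 = 0.3340
P_K = P₀×ρ^K = 0.33399 × 0.6701^10 = 0.33399 × 0.018256 = 0.006097
Blocking probability = 0.61%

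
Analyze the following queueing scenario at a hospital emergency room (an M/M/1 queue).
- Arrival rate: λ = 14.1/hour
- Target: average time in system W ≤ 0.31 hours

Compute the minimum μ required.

For M/M/1: W = 1/(μ-λ)
Need W ≤ 0.31, so 1/(μ-λ) ≤ 0.31
μ - λ ≥ 1/0.31 = 3.2258
μ ≥ 14.1 + 3.2258 = 17.3258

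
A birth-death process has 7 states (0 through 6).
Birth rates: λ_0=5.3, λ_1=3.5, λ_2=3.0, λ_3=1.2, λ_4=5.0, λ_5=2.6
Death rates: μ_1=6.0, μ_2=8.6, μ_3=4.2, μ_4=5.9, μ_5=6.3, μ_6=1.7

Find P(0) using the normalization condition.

Ratios P(n)/P(0) = (λ₀···λₙ₋₁)/(μ₁···μₙ):
P(1)/P(0) = (5.3)/(6.0) = 0.8833
P(2)/P(0) = (5.3×3.5)/(6.0×8.6) = 0.3595
P(3)/P(0) = (5.3×3.5×3.0)/(6.0×8.6×4.2) = 0.2568
P(4)/P(0) = (5.3×3.5×3.0×1.2)/(6.0×8.6×4.2×5.9) = 0.05223
P(5)/P(0) = (5.3×3.5×3.0×1.2×5.0)/(6.0×8.6×4.2×5.9×6.3) = 0.04145
P(6)/P(0) = (5.3×3.5×3.0×1.2×5.0×2.6)/(6.0×8.6×4.2×5.9×6.3×1.7) = 0.06339

Normalization: ∑ P(n) = 1
P(0) × (1.0000 + 0.8833 + 0.3595 + 0.2568 + 0.05223 + 0.04145 + 0.06339) = 1
P(0) × 2.6567 = 1
P(0) = 1/2.6567 = 0.3764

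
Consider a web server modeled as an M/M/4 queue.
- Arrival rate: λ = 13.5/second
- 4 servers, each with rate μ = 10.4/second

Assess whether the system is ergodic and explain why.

Stability requires ρ = λ/(cμ) < 1
ρ = 13.5/(4 × 10.4) = 13.5/41.60 = 0.3245
Since 0.3245 < 1, the system is STABLE.
The servers are busy 32.45% of the time.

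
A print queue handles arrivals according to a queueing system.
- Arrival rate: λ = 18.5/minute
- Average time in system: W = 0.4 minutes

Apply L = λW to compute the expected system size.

Little's Law: L = λW
L = 18.5 × 0.4 = 7.4000 jobs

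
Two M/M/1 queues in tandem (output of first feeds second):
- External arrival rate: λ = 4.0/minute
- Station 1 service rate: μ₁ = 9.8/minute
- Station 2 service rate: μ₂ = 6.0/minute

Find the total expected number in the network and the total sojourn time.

By Jackson's theorem, each station behaves as independent M/M/1.
Station 1: ρ₁ = 4.0/9.8 = 0.4082, L₁ = ρ₁/(1-ρ₁) = λ/(μ₁-λ) = 4.0/5.80 = 0.6897
Station 2: ρ₂ = 4.0/6.0 = 0.6667, L₂ = ρ₂/(1-ρ₂) = λ/(μ₂-λ) = 4.0/2.00 = 2.0000
Total: L = L₁ + L₂ = 0.6897 + 2.0000 = 2.6897
W = L/λ = 2.6897/4.0 = 0.6724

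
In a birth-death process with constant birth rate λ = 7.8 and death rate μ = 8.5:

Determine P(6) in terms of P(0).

For constant rates: P(n)/P(0) = (λ/μ)^n
P(6)/P(0) = (7.8/8.5)^6 = 0.91765^6 = 0.5971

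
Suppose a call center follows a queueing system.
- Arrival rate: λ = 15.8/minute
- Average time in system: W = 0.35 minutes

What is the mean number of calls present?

Little's Law: L = λW
L = 15.8 × 0.35 = 5.5300 calls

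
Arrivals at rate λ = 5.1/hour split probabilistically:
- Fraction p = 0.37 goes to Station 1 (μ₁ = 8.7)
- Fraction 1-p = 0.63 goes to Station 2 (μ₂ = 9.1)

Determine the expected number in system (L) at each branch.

Effective rates: λ₁ = 5.1×0.37 = 1.887, λ₂ = 5.1×0.63 = 3.213
Station 1: ρ₁ = 1.887/8.7 = 0.2169, L₁ = ρ₁/(1-ρ₁) = 0.2169/(1-0.2169) = 0.2770
Station 2: ρ₂ = 3.213/9.1 = 0.3531, L₂ = ρ₂/(1-ρ₂) = 0.3531/(1-0.3531) = 0.5458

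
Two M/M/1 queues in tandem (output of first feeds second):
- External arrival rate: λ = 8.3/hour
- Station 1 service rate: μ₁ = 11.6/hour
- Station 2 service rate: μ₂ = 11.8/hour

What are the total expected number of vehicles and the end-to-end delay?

By Jackson's theorem, each station behaves as independent M/M/1.
Station 1: ρ₁ = 8.3/11.6 = 0.7155, L₁ = ρ₁/(1-ρ₁) = λ/(μ₁-λ) = 8.3/3.30 = 2.5152
Station 2: ρ₂ = 8.3/11.8 = 0.7034, L₂ = ρ₂/(1-ρ₂) = λ/(μ₂-λ) = 8.3/3.50 = 2.3714
Total: L = L₁ + L₂ = 2.5152 + 2.3714 = 4.8866
W = L/λ = 4.8866/8.3 = 0.5887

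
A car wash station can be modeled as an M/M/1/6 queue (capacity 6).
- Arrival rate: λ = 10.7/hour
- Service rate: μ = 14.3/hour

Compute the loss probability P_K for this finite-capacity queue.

ρ = λ/μ = 10.7/14.3 = 0.74825
P₀ = (1-ρ)/(1-ρ^(K+1)) = (1-0.74825)/(1-0.74825^7) = 0.25175/0.86868 = 0.2898
P_K = P₀×ρ^K = 0.2898 × 0.74825^6 = 0.2898 × 0.1755 = 0.05086
Blocking probability = 5.09%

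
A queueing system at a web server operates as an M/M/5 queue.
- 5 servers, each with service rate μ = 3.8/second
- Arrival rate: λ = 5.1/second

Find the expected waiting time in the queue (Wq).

Traffic intensity: ρ = λ/(cμ) = 5.1/(5×3.8) = 0.2684
Since ρ = 0.2684 < 1, system is stable.
Offered load a = λ/μ = cρ = 5.1/3.8 = 1.3421
P₀ = [ Σₙ₌₀^4 aⁿ/n! + a^5/(5!(1-ρ)) ]⁻¹
Σ = a^0/0! + a^1/1! + a^2/2! + a^3/3! + a^4/4! = 1.0000 + 1.3421 + 0.9006 + 0.4029 + 0.1352 = 3.7808
a^5/(5!(1-ρ)) = 4.3544/(120 × 0.7316) = 0.04960
P₀ = 1/(3.7808 + 0.04960) = 0.2611
Lq = P₀·a^5·ρ / (5!(1-ρ)²) = 0.2611 × 4.3544 × 0.2684 / (120 × 0.5352) = 0.004751
Wq = Lq/λ = 0.004751/5.1 = 0.0009316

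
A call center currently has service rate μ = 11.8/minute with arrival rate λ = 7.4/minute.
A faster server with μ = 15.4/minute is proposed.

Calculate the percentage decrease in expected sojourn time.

System 1: ρ₁ = 7.4/11.8 = 0.6271, W₁ = 1/(11.8-7.4) = 0.22727
System 2: ρ₂ = 7.4/15.4 = 0.4805, W₂ = 1/(15.4-7.4) = 0.12500
Improvement: (W₁-W₂)/W₁ = (0.22727-0.12500)/0.22727 = 45.00%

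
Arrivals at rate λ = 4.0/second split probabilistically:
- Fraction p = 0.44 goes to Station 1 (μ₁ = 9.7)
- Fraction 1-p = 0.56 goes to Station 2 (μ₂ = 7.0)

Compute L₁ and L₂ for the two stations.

Effective rates: λ₁ = 4.0×0.44 = 1.76, λ₂ = 4.0×0.56 = 2.24
Station 1: ρ₁ = 1.76/9.7 = 0.18144, L₁ = ρ₁/(1-ρ₁) = 0.18144/(1-0.18144) = 0.2217
Station 2: ρ₂ = 2.24/7.0 = 0.3200, L₂ = ρ₂/(1-ρ₂) = 0.3200/(1-0.3200) = 0.4706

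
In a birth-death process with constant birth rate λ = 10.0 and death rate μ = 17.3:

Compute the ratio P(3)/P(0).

For constant rates: P(n)/P(0) = (λ/μ)^n
P(3)/P(0) = (10.0/17.3)^3 = 0.5780^3 = 0.1931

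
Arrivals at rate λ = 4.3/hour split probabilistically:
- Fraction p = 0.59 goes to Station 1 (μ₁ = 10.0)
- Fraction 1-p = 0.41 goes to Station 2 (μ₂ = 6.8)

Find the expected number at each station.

Effective rates: λ₁ = 4.3×0.59 = 2.537, λ₂ = 4.3×0.41 = 1.763
Station 1: ρ₁ = 2.537/10.0 = 0.2537, L₁ = ρ₁/(1-ρ₁) = 0.2537/(1-0.2537) = 0.3399
Station 2: ρ₂ = 1.763/6.8 = 0.25926, L₂ = ρ₂/(1-ρ₂) = 0.25926/(1-0.25926) = 0.3500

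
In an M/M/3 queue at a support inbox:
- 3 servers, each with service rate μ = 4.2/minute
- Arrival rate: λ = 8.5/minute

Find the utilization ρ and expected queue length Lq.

Traffic intensity: ρ = λ/(cμ) = 8.5/(3×4.2) = 0.6746
Since ρ = 0.6746 < 1, system is stable.
Offered load a = λ/μ = cρ = 8.5/4.2 = 2.0238
P₀ = [ Σₙ₌₀^2 aⁿ/n! + a^3/(3!(1-ρ)) ]⁻¹
Σ = a^0/0! + a^1/1! + a^2/2! = 1.0000 + 2.0238 + 2.0479 = 5.0717
a^3/(3!(1-ρ)) = 8.289129/(6 × 0.3253968) = 4.2457
P₀ = 1/(5.0717 + 4.2457) = 0.1073
Lq = P₀·a^3·ρ / (3!(1-ρ)²) = 0.10733 × 8.2891 × 0.67460 / (6 × 0.10588) = 0.9447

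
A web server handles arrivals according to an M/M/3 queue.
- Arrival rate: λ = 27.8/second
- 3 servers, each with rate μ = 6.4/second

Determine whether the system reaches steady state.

Stability requires ρ = λ/(cμ) < 1
ρ = 27.8/(3 × 6.4) = 27.8/19.20 = 1.4479
Since 1.4479 ≥ 1, the system is UNSTABLE.
Need c > λ/μ = 27.8/6.4 = 4.34.
Minimum servers needed: c = 5.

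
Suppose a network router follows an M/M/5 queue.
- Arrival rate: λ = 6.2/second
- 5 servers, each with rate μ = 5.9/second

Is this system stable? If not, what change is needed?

Stability requires ρ = λ/(cμ) < 1
ρ = 6.2/(5 × 5.9) = 6.2/29.50 = 0.2102
Since 0.2102 < 1, the system is STABLE.
The servers are busy 21.02% of the time.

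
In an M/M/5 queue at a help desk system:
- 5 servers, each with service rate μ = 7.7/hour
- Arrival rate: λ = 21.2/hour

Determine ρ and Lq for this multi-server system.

Traffic intensity: ρ = λ/(cμ) = 21.2/(5×7.7) = 0.5506
Since ρ = 0.5506 < 1, system is stable.
Offered load a = λ/μ = cρ = 21.2/7.7 = 2.7532
P₀ = [ Σₙ₌₀^4 aⁿ/n! + a^5/(5!(1-ρ)) ]⁻¹
Σ = a^0/0! + a^1/1! + a^2/2! + a^3/3! + a^4/4! = 1.00000 + 2.75325 + 3.79018 + 3.47844 + 2.39425 = 13.4161
a^5/(5!(1-ρ)) = 158.2070/(120 × 0.44935) = 2.9340
P₀ = 1/(13.4161 + 2.9340) = 0.06116
Lq = P₀·a^5·ρ / (5!(1-ρ)²) = 0.06116 × 158.2070 × 0.5506 / (120 × 0.2019) = 0.2199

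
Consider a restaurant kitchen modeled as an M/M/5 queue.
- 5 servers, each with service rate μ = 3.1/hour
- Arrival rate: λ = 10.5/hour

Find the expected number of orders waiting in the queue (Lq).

Traffic intensity: ρ = λ/(cμ) = 10.5/(5×3.1) = 0.6774
Since ρ = 0.6774 < 1, system is stable.
Offered load a = λ/μ = cρ = 10.5/3.1 = 3.3871
P₀ = [ Σₙ₌₀^4 aⁿ/n! + a^5/(5!(1-ρ)) ]⁻¹
Σ = a^0/0! + a^1/1! + a^2/2! + a^3/3! + a^4/4! = 1.0000 + 3.3871 + 5.7362 + 6.4764 + 5.4840 = 22.0837
a^5/(5!(1-ρ)) = 445.7979/(120 × 0.322581) = 11.5164
P₀ = 1/(22.0837 + 11.5164) = 0.02976
Lq = P₀·a^5·ρ / (5!(1-ρ)²) = 0.029762 × 445.7979 × 0.67742 / (120 × 0.10406) = 0.7198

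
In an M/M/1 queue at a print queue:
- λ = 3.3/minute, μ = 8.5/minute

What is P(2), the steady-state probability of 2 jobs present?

ρ = λ/μ = 3.3/8.5 = 0.38824
P(n) = (1-ρ)ρⁿ
P(2) = (1-0.38824) × 0.38824^2
P(2) = 0.61176 × 0.15073
P(2) = 0.09221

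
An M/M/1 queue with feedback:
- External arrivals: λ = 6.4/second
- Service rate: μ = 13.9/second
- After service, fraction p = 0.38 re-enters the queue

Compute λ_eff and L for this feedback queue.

Effective arrival rate: λ_eff = λ/(1-p) = 6.4/(1-0.38) = 6.4/0.62 = 10.3226
ρ = λ_eff/μ = 10.3226/13.9 = 0.74263
L = ρ/(1-ρ) = 0.74263/(1-0.74263) = 2.8855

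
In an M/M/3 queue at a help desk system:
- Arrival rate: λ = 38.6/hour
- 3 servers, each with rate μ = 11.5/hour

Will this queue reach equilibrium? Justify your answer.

Stability requires ρ = λ/(cμ) < 1
ρ = 38.6/(3 × 11.5) = 38.6/34.50 = 1.1188
Since 1.1188 ≥ 1, the system is UNSTABLE.
Need c > λ/μ = 38.6/11.5 = 3.36.
Minimum servers needed: c = 4.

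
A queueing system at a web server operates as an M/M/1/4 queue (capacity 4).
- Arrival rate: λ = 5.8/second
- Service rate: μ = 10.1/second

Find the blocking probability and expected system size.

ρ = λ/μ = 5.8/10.1 = 0.57426
P₀ = (1-ρ)/(1-ρ^(K+1)) = (1-0.57426)/(1-0.57426^5) = 0.4257/0.9375 = 0.4541
P_K = P₀×ρ^K = 0.45410 × 0.57426^4 = 0.45410 × 0.10875 = 0.04938
Blocking probability P_4 = 0.04938 (4.94%)
L = ρ[1 - (K+1)ρ^K + Kρ^(K+1)] / [(1-ρ)(1-ρ^(K+1))]
L = 0.57426 × (1 - 5×0.10875 + 4×0.062451) / ((1 - 0.57426) × (1 - 0.062451)) = 1.0158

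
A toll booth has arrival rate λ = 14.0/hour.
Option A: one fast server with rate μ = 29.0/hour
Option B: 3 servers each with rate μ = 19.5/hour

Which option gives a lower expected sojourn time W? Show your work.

Option A: single server μ = 29.0 (M/M/1)
  ρ_A = 14.0/29.0 = 0.4828
  W_A = 1/(μ-λ) = 1/(29.0-14.0) = 1/15.00 = 0.06667

Option B: 3 servers μ = 19.5 (M/M/3)
  ρ_B = λ/(cμ) = 14.0/(3×19.5) = 0.2393
  Offered load a = λ/μ = cρ = 14.0/19.5 = 0.7179
  P₀ = [ Σₙ₌₀^2 aⁿ/n! + a^3/(3!(1-ρ)) ]⁻¹
  Σ = a^0/0! + a^1/1! + a^2/2! = 1.0000 + 0.71795 + 0.25773 = 1.9757
  a^3/(3!(1-ρ)) = 0.37007/(6 × 0.76068) = 0.08108
  P₀ = 1/(1.9757 + 0.08108) = 0.4862
  Lq = P₀·a^3·ρ / (3!(1-ρ)²) = 0.4862 × 0.3701 × 0.2393 / (6 × 0.5786) = 0.01240
  Wq_B = Lq/λ = 0.012403/14.0 = 0.0008859
  W_B = Wq_B + 1/μ = 0.0008859 + 0.05128 = 0.05217

Since W_B = 0.05217 < W_A = 0.06667, Option B (multiple servers) has the shorter time in system.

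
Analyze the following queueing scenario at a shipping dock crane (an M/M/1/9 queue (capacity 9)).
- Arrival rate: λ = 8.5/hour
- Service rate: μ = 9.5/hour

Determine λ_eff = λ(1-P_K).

ρ = λ/μ = 8.5/9.5 = 0.89474
P₀ = (1-ρ)/(1-ρ^(K+1)) = (1-0.89474)/(1-0.89474^10) = 0.10526/0.67117 = 0.1568
P_K = P₀×ρ^K = 0.15683 × 0.89474^9 = 0.15683 × 0.36751 = 0.05764
λ_eff = λ(1-P_K) = 8.5 × (1 - 0.05764) = 8.5 × 0.94236 = 8.0101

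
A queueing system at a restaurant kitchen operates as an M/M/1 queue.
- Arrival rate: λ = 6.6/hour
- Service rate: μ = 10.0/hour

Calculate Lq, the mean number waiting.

ρ = λ/μ = 6.6/10.0 = 0.6600
For M/M/1: Lq = λ²/(μ(μ-λ))
Lq = 43.56/(10.0 × 3.40)
Lq = 1.2812 orders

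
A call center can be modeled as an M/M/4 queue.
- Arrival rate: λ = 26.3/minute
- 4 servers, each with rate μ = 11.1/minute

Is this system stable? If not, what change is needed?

Stability requires ρ = λ/(cμ) < 1
ρ = 26.3/(4 × 11.1) = 26.3/44.40 = 0.5923
Since 0.5923 < 1, the system is STABLE.
The servers are busy 59.23% of the time.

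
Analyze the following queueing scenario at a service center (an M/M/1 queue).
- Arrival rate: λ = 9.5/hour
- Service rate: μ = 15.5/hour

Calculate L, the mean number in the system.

ρ = λ/μ = 9.5/15.5 = 0.6129
For M/M/1: L = λ/(μ-λ)
L = 9.5/(15.5-9.5) = 9.5/6.00
L = 1.5833 customers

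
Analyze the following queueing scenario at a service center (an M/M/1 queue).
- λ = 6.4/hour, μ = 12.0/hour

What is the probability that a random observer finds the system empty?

ρ = λ/μ = 6.4/12.0 = 0.5333
P(0) = 1 - ρ = 1 - 0.5333 = 0.4667
The server is idle 46.67% of the time.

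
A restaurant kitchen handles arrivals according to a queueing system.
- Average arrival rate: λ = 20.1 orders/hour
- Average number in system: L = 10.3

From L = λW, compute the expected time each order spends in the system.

Little's Law: L = λW, so W = L/λ
W = 10.3/20.1 = 0.5124 hours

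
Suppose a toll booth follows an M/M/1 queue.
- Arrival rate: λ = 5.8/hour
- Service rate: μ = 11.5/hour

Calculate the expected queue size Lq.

ρ = λ/μ = 5.8/11.5 = 0.5043
For M/M/1: Lq = λ²/(μ(μ-λ))
Lq = 33.64/(11.5 × 5.70)
Lq = 0.5132 vehicles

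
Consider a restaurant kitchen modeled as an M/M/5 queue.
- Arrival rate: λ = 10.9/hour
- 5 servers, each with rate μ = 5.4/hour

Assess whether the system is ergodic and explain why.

Stability requires ρ = λ/(cμ) < 1
ρ = 10.9/(5 × 5.4) = 10.9/27.00 = 0.4037
Since 0.4037 < 1, the system is STABLE.
The servers are busy 40.37% of the time.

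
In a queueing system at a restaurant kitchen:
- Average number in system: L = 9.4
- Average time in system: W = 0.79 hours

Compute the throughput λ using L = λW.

Little's Law: L = λW, so λ = L/W
λ = 9.4/0.79 = 11.8987 orders/hour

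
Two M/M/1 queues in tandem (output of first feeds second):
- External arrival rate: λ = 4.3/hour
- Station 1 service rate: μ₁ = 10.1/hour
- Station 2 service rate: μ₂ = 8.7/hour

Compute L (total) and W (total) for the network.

By Jackson's theorem, each station behaves as independent M/M/1.
Station 1: ρ₁ = 4.3/10.1 = 0.4257, L₁ = ρ₁/(1-ρ₁) = λ/(μ₁-λ) = 4.3/5.80 = 0.7414
Station 2: ρ₂ = 4.3/8.7 = 0.4943, L₂ = ρ₂/(1-ρ₂) = λ/(μ₂-λ) = 4.3/4.40 = 0.9773
Total: L = L₁ + L₂ = 0.7414 + 0.9773 = 1.7187
W = L/λ = 1.7187/4.3 = 0.3997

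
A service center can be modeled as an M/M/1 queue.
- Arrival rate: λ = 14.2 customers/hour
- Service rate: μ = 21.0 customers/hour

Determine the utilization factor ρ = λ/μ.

Server utilization: ρ = λ/μ
ρ = 14.2/21.0 = 0.6762
The server is busy 67.62% of the time.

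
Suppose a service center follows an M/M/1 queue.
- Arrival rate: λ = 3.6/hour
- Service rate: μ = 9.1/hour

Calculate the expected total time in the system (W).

First, compute utilization: ρ = λ/μ = 3.6/9.1 = 0.3956
For M/M/1: W = 1/(μ-λ)
W = 1/(9.1-3.6) = 1/5.50
W = 0.1818 hours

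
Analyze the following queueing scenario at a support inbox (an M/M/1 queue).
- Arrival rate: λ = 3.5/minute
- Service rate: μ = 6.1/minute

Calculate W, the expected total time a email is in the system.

First, compute utilization: ρ = λ/μ = 3.5/6.1 = 0.5738
For M/M/1: W = 1/(μ-λ)
W = 1/(6.1-3.5) = 1/2.60
W = 0.3846 minutes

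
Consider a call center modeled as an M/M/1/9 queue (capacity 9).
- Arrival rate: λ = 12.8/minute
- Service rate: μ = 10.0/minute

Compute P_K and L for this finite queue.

ρ = λ/μ = 12.8/10.0 = 1.2800
P₀ = (1-ρ)/(1-ρ^(K+1)) = (1-1.2800)/(1-1.2800^10) = -0.2800/-10.8059 = 0.02591
P_K = P₀×ρ^K = 0.02591 × 1.2800^9 = 0.02591 × 9.2234 = 0.2390
Blocking probability P_9 = 0.2390 (23.90%)
L = ρ[1 - (K+1)ρ^K + Kρ^(K+1)] / [(1-ρ)(1-ρ^(K+1))]
L = 1.2800 × (1 - 10×9.223372 + 9×11.80592) / ((1 - 1.2800) × (1 - 11.80592)) = 6.3540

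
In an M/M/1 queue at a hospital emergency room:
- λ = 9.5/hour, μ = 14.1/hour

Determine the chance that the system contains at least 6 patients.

ρ = λ/μ = 9.5/14.1 = 0.67376
P(N ≥ n) = ρⁿ
P(N ≥ 6) = 0.67376^6
P(N ≥ 6) = 0.09355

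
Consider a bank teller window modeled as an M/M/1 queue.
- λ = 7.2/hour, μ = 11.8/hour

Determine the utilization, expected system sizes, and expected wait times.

Step 1: ρ = λ/μ = 7.2/11.8 = 0.6102
Step 2: L = λ/(μ-λ) = 7.2/4.60 = 1.5652
Step 3: Lq = λ²/(μ(μ-λ)) = 51.84/(11.8×4.60) = 0.9550
Step 4: W = 1/(μ-λ) = 1/4.60 = 0.21739
Step 5: Wq = λ/(μ(μ-λ)) = 7.2/(11.8×4.60) = 0.1326
Step 6: P(0) = 1-ρ = 0.3898
Verify: L = λW = 7.2×0.21739 = 1.5652 ✔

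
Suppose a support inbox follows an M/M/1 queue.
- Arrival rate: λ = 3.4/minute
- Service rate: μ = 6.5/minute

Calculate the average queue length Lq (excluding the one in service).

ρ = λ/μ = 3.4/6.5 = 0.5231
For M/M/1: Lq = λ²/(μ(μ-λ))
Lq = 11.56/(6.5 × 3.10)
Lq = 0.5737 emails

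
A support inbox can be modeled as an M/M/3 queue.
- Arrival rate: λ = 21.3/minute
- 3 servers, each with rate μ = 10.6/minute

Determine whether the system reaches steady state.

Stability requires ρ = λ/(cμ) < 1
ρ = 21.3/(3 × 10.6) = 21.3/31.80 = 0.6698
Since 0.6698 < 1, the system is STABLE.
The servers are busy 66.98% of the time.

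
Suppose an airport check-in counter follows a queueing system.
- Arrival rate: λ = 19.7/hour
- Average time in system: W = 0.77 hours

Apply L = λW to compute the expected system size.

Little's Law: L = λW
L = 19.7 × 0.77 = 15.1690 passengers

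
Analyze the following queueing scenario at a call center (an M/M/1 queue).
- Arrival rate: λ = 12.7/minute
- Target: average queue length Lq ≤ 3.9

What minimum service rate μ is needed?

For M/M/1: Lq = λ²/(μ(μ-λ))
Need Lq ≤ 3.9, i.e. μ(μ-λ) ≥ λ²/3.9
μ² - 12.7μ - 161.29/3.9 ≥ 0  →  μ² - 12.7μ - 41.3564 ≥ 0
Quadratic formula (positive root): μ = [λ + √(λ² + 4×41.3564)]/2
Discriminant: 161.29 + 4×41.3564 = 326.7156, √326.7156 = 18.0753
μ ≥ (12.7 + 18.0753)/2 = 15.3876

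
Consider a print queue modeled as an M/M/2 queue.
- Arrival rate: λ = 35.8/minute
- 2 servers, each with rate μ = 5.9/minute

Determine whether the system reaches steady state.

Stability requires ρ = λ/(cμ) < 1
ρ = 35.8/(2 × 5.9) = 35.8/11.80 = 3.0339
Since 3.0339 ≥ 1, the system is UNSTABLE.
Need c > λ/μ = 35.8/5.9 = 6.07.
Minimum servers needed: c = 7.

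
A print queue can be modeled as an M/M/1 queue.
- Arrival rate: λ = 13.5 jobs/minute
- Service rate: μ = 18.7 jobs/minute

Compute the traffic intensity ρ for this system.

Server utilization: ρ = λ/μ
ρ = 13.5/18.7 = 0.7219
The server is busy 72.19% of the time.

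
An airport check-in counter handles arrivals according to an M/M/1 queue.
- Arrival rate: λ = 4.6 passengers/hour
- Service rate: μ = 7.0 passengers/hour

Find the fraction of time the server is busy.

Server utilization: ρ = λ/μ
ρ = 4.6/7.0 = 0.6571
The server is busy 65.71% of the time.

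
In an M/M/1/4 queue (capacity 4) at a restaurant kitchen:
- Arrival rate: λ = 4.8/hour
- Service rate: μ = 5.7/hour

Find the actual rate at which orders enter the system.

ρ = λ/μ = 4.8/5.7 = 0.8421
P₀ = (1-ρ)/(1-ρ^(K+1)) = (1-0.8421)/(1-0.8421^5) = 0.1579/0.5765 = 0.2739
P_K = P₀×ρ^K = 0.2739 × 0.8421^4 = 0.2739 × 0.5029 = 0.1377
λ_eff = λ(1-P_K) = 4.8 × (1 - 0.13773) = 4.8 × 0.86227 = 4.1389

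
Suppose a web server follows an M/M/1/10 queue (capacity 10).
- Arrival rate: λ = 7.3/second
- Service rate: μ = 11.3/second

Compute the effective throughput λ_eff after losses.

ρ = λ/μ = 7.3/11.3 = 0.646018
P₀ = (1-ρ)/(1-ρ^(K+1)) = (1-0.646018)/(1-0.646018^11) = 0.3540/0.9918 = 0.3569
P_K = P₀×ρ^K = 0.3569 × 0.646018^10 = 0.3569 × 0.01266 = 0.004518
λ_eff = λ(1-P_K) = 7.3 × (1 - 0.004518) = 7.3 × 0.99548 = 7.2670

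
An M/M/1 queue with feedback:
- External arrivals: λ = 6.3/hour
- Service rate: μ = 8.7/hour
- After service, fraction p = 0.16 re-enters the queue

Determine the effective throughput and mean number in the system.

Effective arrival rate: λ_eff = λ/(1-p) = 6.3/(1-0.16) = 6.3/0.84 = 7.5000
ρ = λ_eff/μ = 7.5000/8.7 = 0.862069
L = ρ/(1-ρ) = 0.862069/(1-0.862069) = 6.2500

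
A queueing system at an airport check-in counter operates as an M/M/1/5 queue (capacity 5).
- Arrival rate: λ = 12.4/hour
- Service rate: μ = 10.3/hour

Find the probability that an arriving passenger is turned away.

ρ = λ/μ = 12.4/10.3 = 1.20388
P₀ = (1-ρ)/(1-ρ^(K+1)) = (1-1.20388)/(1-1.20388^6) = -0.20388/-2.0444 = 0.09973
P_K = P₀×ρ^K = 0.09973 × 1.20388^5 = 0.09973 × 2.5288 = 0.2522
Blocking probability = 25.22%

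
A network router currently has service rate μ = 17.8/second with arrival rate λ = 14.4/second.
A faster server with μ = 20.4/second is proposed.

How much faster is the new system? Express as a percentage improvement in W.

System 1: ρ₁ = 14.4/17.8 = 0.8090, W₁ = 1/(17.8-14.4) = 0.29412
System 2: ρ₂ = 14.4/20.4 = 0.7059, W₂ = 1/(20.4-14.4) = 0.16667
Improvement: (W₁-W₂)/W₁ = (0.29412-0.16667)/0.29412 = 43.33%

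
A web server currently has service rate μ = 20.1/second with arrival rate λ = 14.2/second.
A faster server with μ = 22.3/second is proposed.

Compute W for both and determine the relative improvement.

System 1: ρ₁ = 14.2/20.1 = 0.7065, W₁ = 1/(20.1-14.2) = 0.16949
System 2: ρ₂ = 14.2/22.3 = 0.6368, W₂ = 1/(22.3-14.2) = 0.12346
Improvement: (W₁-W₂)/W₁ = (0.16949-0.12346)/0.16949 = 27.16%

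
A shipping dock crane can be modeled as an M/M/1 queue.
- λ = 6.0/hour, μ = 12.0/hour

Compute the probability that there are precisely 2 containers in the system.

ρ = λ/μ = 6.0/12.0 = 0.5000
P(n) = (1-ρ)ρⁿ
P(2) = (1-0.5000) × 0.5000^2
P(2) = 0.5000 × 0.2500
P(2) = 0.1250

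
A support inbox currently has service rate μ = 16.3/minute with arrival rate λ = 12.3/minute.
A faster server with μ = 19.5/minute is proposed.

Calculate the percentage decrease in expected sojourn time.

System 1: ρ₁ = 12.3/16.3 = 0.7546, W₁ = 1/(16.3-12.3) = 0.2500
System 2: ρ₂ = 12.3/19.5 = 0.6308, W₂ = 1/(19.5-12.3) = 0.1389
Improvement: (W₁-W₂)/W₁ = (0.2500-0.1389)/0.2500 = 44.44%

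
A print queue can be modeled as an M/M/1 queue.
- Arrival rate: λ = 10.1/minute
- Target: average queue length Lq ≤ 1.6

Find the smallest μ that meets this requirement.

For M/M/1: Lq = λ²/(μ(μ-λ))
Need Lq ≤ 1.6, i.e. μ(μ-λ) ≥ λ²/1.6
μ² - 10.1μ - 102.01/1.6 ≥ 0  →  μ² - 10.1μ - 63.75625 ≥ 0
Quadratic formula (positive root): μ = [λ + √(λ² + 4×63.75625)]/2
Discriminant: 102.01 + 4×63.75625 = 357.0350, √357.0350 = 18.8954
μ ≥ (10.1 + 18.8954)/2 = 14.4977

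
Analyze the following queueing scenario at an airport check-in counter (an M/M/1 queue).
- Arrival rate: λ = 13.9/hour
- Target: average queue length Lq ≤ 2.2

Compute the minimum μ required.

For M/M/1: Lq = λ²/(μ(μ-λ))
Need Lq ≤ 2.2, i.e. μ(μ-λ) ≥ λ²/2.2
μ² - 13.9μ - 193.21/2.2 ≥ 0  →  μ² - 13.9μ - 87.82273 ≥ 0
Quadratic formula (positive root): μ = [λ + √(λ² + 4×87.82273)]/2
Discriminant: 193.21 + 4×87.82273 = 544.5009, √544.5009 = 23.33454
μ ≥ (13.9 + 23.33454)/2 = 18.6173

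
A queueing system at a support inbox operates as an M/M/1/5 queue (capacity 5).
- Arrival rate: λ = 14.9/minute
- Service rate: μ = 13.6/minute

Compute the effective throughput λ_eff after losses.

ρ = λ/μ = 14.9/13.6 = 1.0956
P₀ = (1-ρ)/(1-ρ^(K+1)) = (1-1.0956)/(1-1.0956^6) = -0.095600/-0.72947 = 0.1311
P_K = P₀×ρ^K = 0.13105 × 1.0956^5 = 0.13105 × 1.5786 = 0.2069
λ_eff = λ(1-P_K) = 14.9 × (1 - 0.20687) = 14.9 × 0.79313 = 11.8176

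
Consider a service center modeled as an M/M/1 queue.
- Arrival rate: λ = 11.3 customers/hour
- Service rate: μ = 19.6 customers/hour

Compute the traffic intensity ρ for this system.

Server utilization: ρ = λ/μ
ρ = 11.3/19.6 = 0.5765
The server is busy 57.65% of the time.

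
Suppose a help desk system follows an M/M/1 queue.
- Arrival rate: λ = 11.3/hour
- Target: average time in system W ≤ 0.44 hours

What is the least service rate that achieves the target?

For M/M/1: W = 1/(μ-λ)
Need W ≤ 0.44, so 1/(μ-λ) ≤ 0.44
μ - λ ≥ 1/0.44 = 2.2727
μ ≥ 11.3 + 2.2727 = 13.5727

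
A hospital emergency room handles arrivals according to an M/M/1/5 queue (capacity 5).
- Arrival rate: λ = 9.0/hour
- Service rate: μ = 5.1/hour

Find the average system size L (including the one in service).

ρ = λ/μ = 9.0/5.1 = 1.7647
P₀ = (1-ρ)/(1-ρ^(K+1)) = (1-1.7647)/(1-1.7647^6) = -0.7647/-29.2013 = 0.02619
P_K = P₀×ρ^K = 0.02619 × 1.7647^5 = 0.02619 × 17.1141 = 0.4482
L = ρ[1 - (K+1)ρ^K + Kρ^(K+1)] / [(1-ρ)(1-ρ^(K+1))]
L = 1.7647 × (1 - 6×17.1141 + 5×30.2013) / ((1 - 1.7647) × (1 - 30.2013)) = 3.8978 patients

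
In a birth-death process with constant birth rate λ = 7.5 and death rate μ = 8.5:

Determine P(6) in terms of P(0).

For constant rates: P(n)/P(0) = (λ/μ)^n
P(6)/P(0) = (7.5/8.5)^6 = 0.88235^6 = 0.4719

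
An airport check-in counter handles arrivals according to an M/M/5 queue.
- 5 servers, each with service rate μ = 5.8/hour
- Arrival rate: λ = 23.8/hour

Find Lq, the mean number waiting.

Traffic intensity: ρ = λ/(cμ) = 23.8/(5×5.8) = 0.8207
Since ρ = 0.8207 < 1, system is stable.
Offered load a = λ/μ = cρ = 23.8/5.8 = 4.1034
P₀ = [ Σₙ₌₀^4 aⁿ/n! + a^5/(5!(1-ρ)) ]⁻¹
Σ = a^0/0! + a^1/1! + a^2/2! + a^3/3! + a^4/4! = 1.00000 + 4.10345 + 8.41914 + 11.5158 + 11.8137 = 36.8521
a^5/(5!(1-ρ)) = 1163.4422/(120 × 0.1793103) = 54.0702
P₀ = 1/(36.8521 + 54.0702) = 0.01100
Lq = P₀·a^5·ρ / (5!(1-ρ)²) = 0.010998 × 1163.4422 × 0.82069 / (120 × 0.032152) = 2.7218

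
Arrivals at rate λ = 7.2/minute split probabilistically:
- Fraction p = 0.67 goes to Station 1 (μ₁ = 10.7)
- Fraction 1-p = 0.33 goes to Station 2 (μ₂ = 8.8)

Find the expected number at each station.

Effective rates: λ₁ = 7.2×0.67 = 4.824, λ₂ = 7.2×0.33 = 2.376
Station 1: ρ₁ = 4.824/10.7 = 0.45084, L₁ = ρ₁/(1-ρ₁) = 0.45084/(1-0.45084) = 0.8210
Station 2: ρ₂ = 2.376/8.8 = 0.2700, L₂ = ρ₂/(1-ρ₂) = 0.2700/(1-0.2700) = 0.3699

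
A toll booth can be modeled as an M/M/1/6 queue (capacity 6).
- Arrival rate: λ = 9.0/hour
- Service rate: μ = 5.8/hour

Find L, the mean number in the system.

ρ = λ/μ = 9.0/5.8 = 1.55172
P₀ = (1-ρ)/(1-ρ^(K+1)) = (1-1.55172)/(1-1.55172^7) = -0.5517/-20.6617 = 0.02670
P_K = P₀×ρ^K = 0.026702 × 1.55172^6 = 0.026702 × 13.9598 = 0.3728
L = ρ[1 - (K+1)ρ^K + Kρ^(K+1)] / [(1-ρ)(1-ρ^(K+1))]
L = 1.55172 × (1 - 7×13.9598 + 6×21.6617) / ((1 - 1.55172) × (1 - 21.6617)) = 4.5263 vehicles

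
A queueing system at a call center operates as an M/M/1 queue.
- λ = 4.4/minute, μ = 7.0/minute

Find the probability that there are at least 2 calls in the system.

ρ = λ/μ = 4.4/7.0 = 0.6286
P(N ≥ n) = ρⁿ
P(N ≥ 2) = 0.6286^2
P(N ≥ 2) = 0.3951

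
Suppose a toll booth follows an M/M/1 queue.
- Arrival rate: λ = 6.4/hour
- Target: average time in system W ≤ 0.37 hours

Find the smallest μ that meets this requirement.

For M/M/1: W = 1/(μ-λ)
Need W ≤ 0.37, so 1/(μ-λ) ≤ 0.37
μ - λ ≥ 1/0.37 = 2.7027
μ ≥ 6.4 + 2.7027 = 9.1027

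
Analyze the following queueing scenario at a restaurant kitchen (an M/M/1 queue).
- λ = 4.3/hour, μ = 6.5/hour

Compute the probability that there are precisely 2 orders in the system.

ρ = λ/μ = 4.3/6.5 = 0.6615
P(n) = (1-ρ)ρⁿ
P(2) = (1-0.6615) × 0.6615^2
P(2) = 0.3385 × 0.4376
P(2) = 0.1481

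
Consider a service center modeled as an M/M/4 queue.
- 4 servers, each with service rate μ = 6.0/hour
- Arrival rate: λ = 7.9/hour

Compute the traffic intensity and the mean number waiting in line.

Traffic intensity: ρ = λ/(cμ) = 7.9/(4×6.0) = 0.3292
Since ρ = 0.3292 < 1, system is stable.
Offered load a = λ/μ = cρ = 7.9/6.0 = 1.3167
P₀ = [ Σₙ₌₀^3 aⁿ/n! + a^4/(4!(1-ρ)) ]⁻¹
Σ = a^0/0! + a^1/1! + a^2/2! + a^3/3! = 1.0000 + 1.3167 + 0.8668 + 0.3804 = 3.5639
a^4/(4!(1-ρ)) = 3.0054/(24 × 0.6708) = 0.1867
P₀ = 1/(3.5639 + 0.1867) = 0.2666
Lq = P₀·a^4·ρ / (4!(1-ρ)²) = 0.2666 × 3.0054 × 0.3292 / (24 × 0.4500) = 0.02442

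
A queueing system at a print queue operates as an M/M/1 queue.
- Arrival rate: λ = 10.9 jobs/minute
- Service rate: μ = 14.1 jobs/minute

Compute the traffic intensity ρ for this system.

Server utilization: ρ = λ/μ
ρ = 10.9/14.1 = 0.7730
The server is busy 77.30% of the time.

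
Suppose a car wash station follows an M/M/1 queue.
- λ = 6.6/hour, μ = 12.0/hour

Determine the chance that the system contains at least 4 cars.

ρ = λ/μ = 6.6/12.0 = 0.5500
P(N ≥ n) = ρⁿ
P(N ≥ 4) = 0.5500^4
P(N ≥ 4) = 0.09151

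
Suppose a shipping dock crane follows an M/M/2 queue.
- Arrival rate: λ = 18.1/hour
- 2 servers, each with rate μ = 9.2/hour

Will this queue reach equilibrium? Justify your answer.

Stability requires ρ = λ/(cμ) < 1
ρ = 18.1/(2 × 9.2) = 18.1/18.40 = 0.9837
Since 0.9837 < 1, the system is STABLE.
The servers are busy 98.37% of the time.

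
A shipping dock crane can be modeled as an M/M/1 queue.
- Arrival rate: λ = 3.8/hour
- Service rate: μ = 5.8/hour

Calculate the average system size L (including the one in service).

ρ = λ/μ = 3.8/5.8 = 0.6552
For M/M/1: L = λ/(μ-λ)
L = 3.8/(5.8-3.8) = 3.8/2.00
L = 1.9000 containers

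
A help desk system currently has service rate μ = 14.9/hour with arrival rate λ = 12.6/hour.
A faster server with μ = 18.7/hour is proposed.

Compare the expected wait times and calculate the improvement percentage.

System 1: ρ₁ = 12.6/14.9 = 0.8456, W₁ = 1/(14.9-12.6) = 0.4348
System 2: ρ₂ = 12.6/18.7 = 0.6738, W₂ = 1/(18.7-12.6) = 0.1639
Improvement: (W₁-W₂)/W₁ = (0.4348-0.1639)/0.4348 = 62.30%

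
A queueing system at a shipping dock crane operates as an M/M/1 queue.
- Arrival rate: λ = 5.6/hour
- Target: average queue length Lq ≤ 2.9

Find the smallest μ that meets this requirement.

For M/M/1: Lq = λ²/(μ(μ-λ))
Need Lq ≤ 2.9, i.e. μ(μ-λ) ≥ λ²/2.9
μ² - 5.6μ - 31.36/2.9 ≥ 0  →  μ² - 5.6μ - 10.8138 ≥ 0
Quadratic formula (positive root): μ = [λ + √(λ² + 4×10.8138)]/2
Discriminant: 31.36 + 4×10.8138 = 74.6152, √74.6152 = 8.6380
μ ≥ (5.6 + 8.6380)/2 = 7.1190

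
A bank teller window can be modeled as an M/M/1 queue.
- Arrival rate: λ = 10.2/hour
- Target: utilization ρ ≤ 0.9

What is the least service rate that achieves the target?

ρ = λ/μ, so μ = λ/ρ
μ ≥ 10.2/0.9 = 11.3333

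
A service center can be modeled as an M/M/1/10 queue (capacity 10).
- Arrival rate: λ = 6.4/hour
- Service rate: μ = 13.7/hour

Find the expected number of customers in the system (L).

ρ = λ/μ = 6.4/13.7 = 0.46715
P₀ = (1-ρ)/(1-ρ^(K+1)) = (1-0.46715)/(1-0.46715^11) = 0.5329/0.9998 = 0.5330
P_K = P₀×ρ^K = 0.5330 × 0.46715^10 = 0.5330 × 0.0004950 = 0.0002638
L = ρ[1 - (K+1)ρ^K + Kρ^(K+1)] / [(1-ρ)(1-ρ^(K+1))]
L = 0.46715 × (1 - 11×0.0004950 + 10×0.0002312) / ((1 - 0.46715) × (1 - 0.0002312)) = 0.8742 customers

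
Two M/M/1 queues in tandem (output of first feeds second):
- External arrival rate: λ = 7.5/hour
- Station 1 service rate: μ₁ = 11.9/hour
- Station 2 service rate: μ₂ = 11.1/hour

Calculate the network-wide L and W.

By Jackson's theorem, each station behaves as independent M/M/1.
Station 1: ρ₁ = 7.5/11.9 = 0.6303, L₁ = ρ₁/(1-ρ₁) = λ/(μ₁-λ) = 7.5/4.40 = 1.70455
Station 2: ρ₂ = 7.5/11.1 = 0.6757, L₂ = ρ₂/(1-ρ₂) = λ/(μ₂-λ) = 7.5/3.60 = 2.08333
Total: L = L₁ + L₂ = 1.70455 + 2.08333 = 3.7879
W = L/λ = 3.7879/7.5 = 0.5051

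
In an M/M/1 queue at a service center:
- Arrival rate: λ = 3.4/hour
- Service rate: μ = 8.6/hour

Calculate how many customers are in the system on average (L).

ρ = λ/μ = 3.4/8.6 = 0.3953
For M/M/1: L = λ/(μ-λ)
L = 3.4/(8.6-3.4) = 3.4/5.20
L = 0.6538 customers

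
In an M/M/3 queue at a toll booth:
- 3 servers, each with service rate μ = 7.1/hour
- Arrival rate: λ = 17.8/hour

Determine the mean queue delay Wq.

Traffic intensity: ρ = λ/(cμ) = 17.8/(3×7.1) = 0.8357
Since ρ = 0.8357 < 1, system is stable.
Offered load a = λ/μ = cρ = 17.8/7.1 = 2.5070
P₀ = [ Σₙ₌₀^2 aⁿ/n! + a^3/(3!(1-ρ)) ]⁻¹
Σ = a^0/0! + a^1/1! + a^2/2! = 1.00000 + 2.50704 + 3.14263 = 6.6497
a^3/(3!(1-ρ)) = 15.7574/(6 × 0.164319) = 15.9825
P₀ = 1/(6.6497 + 15.9825) = 0.04418
Lq = P₀·a^3·ρ / (3!(1-ρ)²) = 0.0441848 × 15.7574 × 0.835681 / (6 × 0.0270008) = 3.5915
Wq = Lq/λ = 3.5915/17.8 = 0.2018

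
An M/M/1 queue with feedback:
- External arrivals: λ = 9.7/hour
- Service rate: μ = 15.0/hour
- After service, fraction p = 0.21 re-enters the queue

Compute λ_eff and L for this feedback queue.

Effective arrival rate: λ_eff = λ/(1-p) = 9.7/(1-0.21) = 9.7/0.79 = 12.27848
ρ = λ_eff/μ = 12.27848/15.0 = 0.818565
L = ρ/(1-ρ) = 0.818565/(1-0.818565) = 4.5116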